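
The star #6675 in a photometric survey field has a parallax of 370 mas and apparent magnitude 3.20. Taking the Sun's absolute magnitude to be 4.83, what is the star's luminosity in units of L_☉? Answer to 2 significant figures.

d = 1/p = 1000/370 mas = 2.703 pc
M = m − 5 log₁₀ d + 5 = 3.20 − 5·0.4318 + 5 = 6.041
M − M_☉ = 6.041 − 4.83 = 1.211
L/L_☉ = 10^(−0.4 × 1.211) = 0.3278

L/L_☉ ≈ 0.33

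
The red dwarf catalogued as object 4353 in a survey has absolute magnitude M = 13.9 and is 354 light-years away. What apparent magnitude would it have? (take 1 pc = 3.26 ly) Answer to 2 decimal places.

d = 354 ly / 3.26 = 108.6 pc
m = M + 5 log₁₀ d − 5 = 13.9 + 5·2.0358 − 5 = 19.079

m ≈ 19.08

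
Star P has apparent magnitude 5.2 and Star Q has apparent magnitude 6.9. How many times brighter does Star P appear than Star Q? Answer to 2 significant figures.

4.8

Magnitude difference = -1.7
Flux ratio = 10^(−0.4 Δm) = 10^(−0.4 × -1.7) = 10^0.680 = 4.786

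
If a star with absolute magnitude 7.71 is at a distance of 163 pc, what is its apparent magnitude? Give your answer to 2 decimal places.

m = M + 5 log₁₀ d − 5 = 7.71 + 5·2.2122 − 5 = 13.771

m ≈ 13.77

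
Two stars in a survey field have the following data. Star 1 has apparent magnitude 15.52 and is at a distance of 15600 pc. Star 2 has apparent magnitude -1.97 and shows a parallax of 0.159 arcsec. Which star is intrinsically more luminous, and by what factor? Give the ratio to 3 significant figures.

Star 1: M = m − 5 log₁₀ d + 5 = 15.52 − 5·4.1931 + 5 = -0.446
Star 2: d = 1/p = 1/0.159″ = 6.289 pc
Star 2: M = m − 5 log₁₀ d + 5 = -1.97 − 5·0.7986 + 5 = -0.963
ΔM = M_1 − M_2 = -0.446 − (-0.963) = 0.517; smaller M is more luminous → Star 2.
L ratio = 10^(0.4 |ΔM|) = 10^0.207 = 1.610

Star 2 is more luminous, by a factor of 1.61.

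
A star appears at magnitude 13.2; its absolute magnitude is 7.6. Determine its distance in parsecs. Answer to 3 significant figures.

d ≈ 132 pc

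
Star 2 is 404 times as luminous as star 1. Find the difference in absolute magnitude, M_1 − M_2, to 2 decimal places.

M_1 − M_2 ≈ 6.52

Pogson: ΔM = −2.5 log₁₀(ratio) = −2.5 log₁₀(404) = −2.5 × 2.6064 = -6.516
Star 2 is brighter so has the smaller magnitude: M_1 − M_2 is positive.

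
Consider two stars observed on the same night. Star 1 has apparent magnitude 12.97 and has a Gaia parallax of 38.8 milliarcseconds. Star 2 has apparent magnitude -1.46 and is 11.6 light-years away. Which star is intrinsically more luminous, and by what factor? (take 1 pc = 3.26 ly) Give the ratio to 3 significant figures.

Star 2 is more luminous, by a factor of 11300.

Star 1: p = 38.8 mas = 0.0388″ → d = 1/p = 25.77 pc
Star 1: M = m − 5 log₁₀ d + 5 = 12.97 − 5·1.4112 + 5 = 10.914
Star 2: d = 11.6 ly / 3.26 = 3.558 pc
Star 2: M = m − 5 log₁₀ d + 5 = -1.46 − 5·0.5512 + 5 = 0.784
ΔM = M_1 − M_2 = 10.914 − (0.784) = 10.130; smaller M is more luminous → Star 2.
L ratio = 10^(0.4 |ΔM|) = 10^4.052 = 11280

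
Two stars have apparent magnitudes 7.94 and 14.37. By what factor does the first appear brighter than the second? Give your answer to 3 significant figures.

373

Δm = 7.94 − (14.37) = -6.43
Flux ratio = 10^(−0.4 Δm) = 10^(−0.4 × -6.43) = 10^2.572 = 373.3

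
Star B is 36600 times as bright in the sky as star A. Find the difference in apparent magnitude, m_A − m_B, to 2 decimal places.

m_A − m_B ≈ 11.41

Pogson: Δm = −2.5 log₁₀(ratio) = −2.5 log₁₀(36600) = −2.5 × 4.5635 = -11.409
Star B is brighter so has the smaller magnitude: m_A − m_B is positive.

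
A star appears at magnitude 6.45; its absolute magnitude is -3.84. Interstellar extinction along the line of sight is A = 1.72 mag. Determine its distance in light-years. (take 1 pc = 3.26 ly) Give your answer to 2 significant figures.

m − M = 5 log₁₀(d/10 pc) + A  ⇒  6.45 − (-3.84) − 1.72 = 5 log₁₀(d/10)
8.570 = 5 log₁₀(d/10)
log₁₀ d = (m − M − A)/5 + 1 = 2.7140
d = 10^2.7140 = 517.6 pc
= 1687 ly

d ≈ 1700 ly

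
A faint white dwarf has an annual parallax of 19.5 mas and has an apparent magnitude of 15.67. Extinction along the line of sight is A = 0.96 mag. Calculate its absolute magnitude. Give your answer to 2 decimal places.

p = 19.5 mas = 0.0195″ → d = 1/p = 51.28 pc
5 log₁₀(d/10 pc) = 5 log₁₀(51.28) − 5 = 3.550
M = m − 5 log₁₀(d/10) − A = 15.67 − 3.550 − 0.96 = 11.160

M ≈ 11.16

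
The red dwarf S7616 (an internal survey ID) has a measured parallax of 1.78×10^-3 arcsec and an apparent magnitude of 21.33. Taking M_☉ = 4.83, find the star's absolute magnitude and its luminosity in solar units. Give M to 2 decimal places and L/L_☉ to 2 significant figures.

d = 1/p = 1/1.78×10^-3″ = 561.8 pc
M = m − 5 log₁₀ d + 5 = 21.33 − 5·2.7496 + 5 = 12.582
M − M_☉ = 12.582 − 4.83 = 7.752
L/L_☉ = 10^(−0.4 × 7.752) = 7.928×10^-4

M ≈ 12.58; L/L_☉ ≈ 7.9×10^-4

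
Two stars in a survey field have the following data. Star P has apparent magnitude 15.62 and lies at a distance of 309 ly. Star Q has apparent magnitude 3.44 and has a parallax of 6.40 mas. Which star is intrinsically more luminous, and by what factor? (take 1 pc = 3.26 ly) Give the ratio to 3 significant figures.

Star P: d = 309 ly / 3.26 = 94.79 pc
Star P: M = m − 5 log₁₀ d + 5 = 15.62 − 5·1.9767 + 5 = 10.736
Star Q: p = 6.40 mas = 6.40×10^-3″ → d = 1/p = 156.2 pc
Star Q: M = m − 5 log₁₀ d + 5 = 3.44 − 5·2.1938 + 5 = -2.529
ΔM = M_P − M_Q = 10.736 − (-2.529) = 13.265; smaller M is more luminous → Star Q.
L ratio = 10^(0.4 |ΔM|) = 10^5.306 = 202400

Star Q is more luminous, by a factor of 202000.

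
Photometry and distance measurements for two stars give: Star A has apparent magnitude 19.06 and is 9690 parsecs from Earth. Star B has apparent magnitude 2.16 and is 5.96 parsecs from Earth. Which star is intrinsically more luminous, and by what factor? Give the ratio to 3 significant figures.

Star B is more luminous, by a factor of 2.18.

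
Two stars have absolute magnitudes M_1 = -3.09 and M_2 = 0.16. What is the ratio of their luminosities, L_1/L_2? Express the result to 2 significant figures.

ΔM = M_1 − M_2 = -3.25
L_1/L_2 = 10^(−0.4 ΔM) = 10^1.300 = 19.95

L_1/L_2 ≈ 20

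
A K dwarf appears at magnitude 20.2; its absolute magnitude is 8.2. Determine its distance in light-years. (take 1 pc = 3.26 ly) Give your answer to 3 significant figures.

d ≈ 8190 ly

μ = m − M = 12.000
m − M = 5 log₁₀ d − 5
log₁₀ d = (m − M)/5 + 1 = 3.4000
d = 10^3.4000 = 2512 pc
= 8189 ly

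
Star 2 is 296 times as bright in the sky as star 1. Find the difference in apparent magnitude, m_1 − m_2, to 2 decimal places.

Pogson: Δm = −2.5 log₁₀(ratio) = −2.5 log₁₀(296) = −2.5 × 2.4713 = -6.178
Star 2 is brighter so has the smaller magnitude: m_1 − m_2 is positive.

m_1 − m_2 ≈ 6.18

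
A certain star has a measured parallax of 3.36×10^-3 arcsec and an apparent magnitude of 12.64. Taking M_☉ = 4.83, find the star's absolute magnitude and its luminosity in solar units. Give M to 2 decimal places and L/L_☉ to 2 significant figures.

M ≈ 5.27; L/L_☉ ≈ 0.67

d = 1/p = 1/3.36×10^-3″ = 297.6 pc
M = m − 5 log₁₀ d + 5 = 12.64 − 5·2.4737 + 5 = 5.272
M − M_☉ = 5.272 − 4.83 = 0.442
L/L_☉ = 10^(−0.4 × 0.442) = 0.6658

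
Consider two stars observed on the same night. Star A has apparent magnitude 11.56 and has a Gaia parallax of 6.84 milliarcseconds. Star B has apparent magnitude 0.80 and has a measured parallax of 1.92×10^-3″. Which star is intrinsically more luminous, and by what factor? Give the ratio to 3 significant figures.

Star A: p = 6.84 mas = 6.84×10^-3″ → d = 1/p = 146.2 pc
Star A: M = m − 5 log₁₀ d + 5 = 11.56 − 5·2.1649 + 5 = 5.735
Star B: d = 1/p = 1/1.92×10^-3″ = 520.8 pc
Star B: M = m − 5 log₁₀ d + 5 = 0.80 − 5·2.7167 + 5 = -7.783
ΔM = M_A − M_B = 5.735 − (-7.783) = 13.519; smaller M is more luminous → Star B.
L ratio = 10^(0.4 |ΔM|) = 10^5.408 = 255600

Star B is more luminous, by a factor of 256000.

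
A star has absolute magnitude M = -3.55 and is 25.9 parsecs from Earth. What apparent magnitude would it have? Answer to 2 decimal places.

m = M + 5 log₁₀ d − 5 = -3.55 + 5·1.4133 − 5 = -1.484

m ≈ -1.48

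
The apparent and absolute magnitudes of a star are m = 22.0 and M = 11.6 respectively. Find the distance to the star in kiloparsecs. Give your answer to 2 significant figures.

d ≈ 1.2 kpc

Distance modulus: m − M = 22.0 − (11.6) = 10.400
m − M = 5 log₁₀ d − 5
log₁₀ d = (m − M)/5 + 1 = 3.0800
d = 10^3.0800 = 1202 pc
= 1.202 kpc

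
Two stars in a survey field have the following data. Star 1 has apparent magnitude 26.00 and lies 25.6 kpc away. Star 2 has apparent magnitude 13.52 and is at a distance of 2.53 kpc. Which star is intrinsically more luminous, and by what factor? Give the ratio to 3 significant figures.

Star 2 is more luminous, by a factor of 959.

Star 1: d = 25.6 kpc = 25600 pc
Star 1: M = m − 5 log₁₀ d + 5 = 26.00 − 5·4.4082 + 5 = 8.959
Star 2: d = 2.53 kpc = 2530 pc
Star 2: M = m − 5 log₁₀ d + 5 = 13.52 − 5·3.4031 + 5 = 1.504
ΔM = M_1 − M_2 = 8.959 − (1.504) = 7.454; smaller M is more luminous → Star 2.
L ratio = 10^(0.4 |ΔM|) = 10^2.982 = 958.9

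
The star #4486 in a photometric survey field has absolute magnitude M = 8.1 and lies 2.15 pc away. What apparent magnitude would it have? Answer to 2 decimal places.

m ≈ 4.76

m = M + 5 log₁₀ d − 5 = 8.1 + 5·0.3324 − 5 = 4.762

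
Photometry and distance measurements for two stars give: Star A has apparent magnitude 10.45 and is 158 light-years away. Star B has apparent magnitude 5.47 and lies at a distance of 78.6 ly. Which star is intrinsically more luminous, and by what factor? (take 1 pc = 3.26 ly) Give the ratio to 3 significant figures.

Star B is more luminous, by a factor of 24.3.

Star A: d = 158 ly / 3.26 = 48.47 pc
Star A: M = m − 5 log₁₀ d + 5 = 10.45 − 5·1.6854 + 5 = 7.023
Star B: d = 78.6 ly / 3.26 = 24.11 pc
Star B: M = m − 5 log₁₀ d + 5 = 5.47 − 5·1.3822 + 5 = 3.559
ΔM = M_A − M_B = 7.023 − (3.559) = 3.464; smaller M is more luminous → Star B.
L ratio = 10^(0.4 |ΔM|) = 10^1.386 = 24.30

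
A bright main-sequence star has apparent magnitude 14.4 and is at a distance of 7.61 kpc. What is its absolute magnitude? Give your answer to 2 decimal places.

M ≈ -0.01

d = 7.61 kpc = 7610 pc
5 log₁₀(d/10 pc) = 5 log₁₀(7610) − 5 = 14.407
M = m − 5 log₁₀(d/10) = 14.4 − 14.407 = -0.007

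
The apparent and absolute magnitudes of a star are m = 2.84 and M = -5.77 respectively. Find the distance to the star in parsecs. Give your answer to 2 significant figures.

d ≈ 530 pc

Distance modulus: m − M = 2.84 − (-5.77) = 8.610
m − M = 5 log₁₀ d − 5
log₁₀ d = (m − M)/5 + 1 = 2.7220
d = 10^2.7220 = 527.2 pc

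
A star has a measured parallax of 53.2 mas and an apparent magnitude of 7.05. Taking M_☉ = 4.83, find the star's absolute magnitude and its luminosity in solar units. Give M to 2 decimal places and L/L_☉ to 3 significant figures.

d = 1/p = 1000/53.2 mas = 18.80 pc
M = m − 5 log₁₀ d + 5 = 7.05 − 5·1.2741 + 5 = 5.680
M − M_☉ = 5.680 − 4.83 = 0.850
L/L_☉ = 10^(−0.4 × 0.850) = 0.4573

M ≈ 5.68; L/L_☉ ≈ 0.457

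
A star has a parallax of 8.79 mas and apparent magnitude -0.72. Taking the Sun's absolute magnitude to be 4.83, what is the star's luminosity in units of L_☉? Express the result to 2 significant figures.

d = 1/p = 1000/8.79 mas = 113.8 pc
M = m − 5 log₁₀ d + 5 = -0.72 − 5·2.0560 + 5 = -6.000
M − M_☉ = -6.000 − 4.83 = -10.830
L/L_☉ = 10^(−0.4 × -10.830) = 21480

L/L_☉ ≈ 21000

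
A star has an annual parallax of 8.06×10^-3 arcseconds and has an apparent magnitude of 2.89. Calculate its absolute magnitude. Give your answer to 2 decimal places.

d = 1/p = 1/8.06×10^-3″ = 124.1 pc
5 log₁₀(d/10 pc) = 5 log₁₀(124.1) − 5 = 5.468
M = m − 5 log₁₀(d/10) = 2.89 − 5.468 = -2.578

M ≈ -2.58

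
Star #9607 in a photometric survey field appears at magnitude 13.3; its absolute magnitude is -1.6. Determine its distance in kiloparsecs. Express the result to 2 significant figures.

d ≈ 9.5 kpc

Distance modulus: m − M = 13.3 − (-1.6) = 14.900
m − M = 5 log₁₀ d − 5
log₁₀ d = (m − M)/5 + 1 = 3.9800
d = 10^3.9800 = 9550 pc
= 9.550 kpc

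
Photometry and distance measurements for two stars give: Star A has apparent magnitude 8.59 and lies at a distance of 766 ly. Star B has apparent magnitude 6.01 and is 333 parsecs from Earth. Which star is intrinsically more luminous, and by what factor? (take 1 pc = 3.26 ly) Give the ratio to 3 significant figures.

Star B is more luminous, by a factor of 21.6.

Star A: d = 766 ly / 3.26 = 235.0 pc
Star A: M = m − 5 log₁₀ d + 5 = 8.59 − 5·2.3710 + 5 = 1.735
Star B: M = m − 5 log₁₀ d + 5 = 6.01 − 5·2.5224 + 5 = -1.602
ΔM = M_A − M_B = 1.735 − (-1.602) = 3.337; smaller M is more luminous → Star B.
L ratio = 10^(0.4 |ΔM|) = 10^1.335 = 21.62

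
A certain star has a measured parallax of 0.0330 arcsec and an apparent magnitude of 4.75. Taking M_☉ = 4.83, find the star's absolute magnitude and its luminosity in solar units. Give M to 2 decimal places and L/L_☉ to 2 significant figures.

d = 1/p = 1/0.0330″ = 30.30 pc
M = m − 5 log₁₀ d + 5 = 4.75 − 5·1.4815 + 5 = 2.343
M − M_☉ = 2.343 − 4.83 = -2.487
L/L_☉ = 10^(−0.4 × -2.487) = 9.885

M ≈ 2.34; L/L_☉ ≈ 9.9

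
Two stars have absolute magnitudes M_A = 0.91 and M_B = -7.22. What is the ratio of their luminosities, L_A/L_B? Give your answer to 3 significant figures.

L_A/L_B ≈ 5.60×10^-4

ΔM = M_A − M_B = 8.13
L_A/L_B = 10^(−0.4 ΔM) = 10^-3.252 = 5.598×10^-4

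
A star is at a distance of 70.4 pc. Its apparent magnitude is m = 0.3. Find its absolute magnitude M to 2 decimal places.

5 log₁₀(d/10 pc) = 5 log₁₀(70.40) − 5 = 4.238
M = m − 5 log₁₀(d/10) = 0.3 − 4.238 = -3.938

M ≈ -3.94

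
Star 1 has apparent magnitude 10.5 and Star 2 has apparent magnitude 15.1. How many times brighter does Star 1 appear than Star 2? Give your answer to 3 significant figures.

Δm = 10.5 − (15.1) = -4.6
Flux ratio = 10^(−0.4 Δm) = 10^(−0.4 × -4.6) = 10^1.840 = 69.18

69.2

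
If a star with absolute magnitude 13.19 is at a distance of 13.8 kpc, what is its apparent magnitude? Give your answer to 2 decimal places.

d = 13.8 kpc = 13800 pc
m = M + 5 log₁₀ d − 5 = 13.19 + 5·4.1399 − 5 = 28.889

m ≈ 28.89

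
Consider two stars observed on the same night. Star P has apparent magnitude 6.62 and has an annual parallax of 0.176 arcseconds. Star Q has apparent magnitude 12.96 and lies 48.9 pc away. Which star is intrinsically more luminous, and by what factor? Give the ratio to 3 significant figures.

Star P: d = 1/p = 1/0.176″ = 5.682 pc
Star P: M = m − 5 log₁₀ d + 5 = 6.62 − 5·0.7545 + 5 = 7.848
Star Q: M = m − 5 log₁₀ d + 5 = 12.96 − 5·1.6893 + 5 = 9.513
ΔM = M_P − M_Q = 7.848 − (9.513) = -1.666; smaller M is more luminous → Star P.
L ratio = 10^(0.4 |ΔM|) = 10^0.666 = 4.638

Star P is more luminous, by a factor of 4.64.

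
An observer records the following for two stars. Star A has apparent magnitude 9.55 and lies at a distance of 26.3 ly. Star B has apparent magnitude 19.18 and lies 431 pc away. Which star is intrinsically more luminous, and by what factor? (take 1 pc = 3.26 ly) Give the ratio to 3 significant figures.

Star A is more luminous, by a factor of 2.49.

Star A: d = 26.3 ly / 3.26 = 8.067 pc
Star A: M = m − 5 log₁₀ d + 5 = 9.55 − 5·0.9067 + 5 = 10.016
Star B: M = m − 5 log₁₀ d + 5 = 19.18 − 5·2.6345 + 5 = 11.008
ΔM = M_A − M_B = 10.016 − (11.008) = -0.991; smaller M is more luminous → Star A.
L ratio = 10^(0.4 |ΔM|) = 10^0.397 = 2.492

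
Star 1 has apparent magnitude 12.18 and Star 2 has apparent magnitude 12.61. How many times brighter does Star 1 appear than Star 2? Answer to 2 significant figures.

Δm = 12.18 − (12.61) = -0.43
Flux ratio = 10^(−0.4 Δm) = 10^(−0.4 × -0.43) = 10^0.172 = 1.486

1.5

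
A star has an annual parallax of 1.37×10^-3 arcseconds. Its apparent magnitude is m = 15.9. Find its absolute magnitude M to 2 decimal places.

d = 1/p = 1/1.37×10^-3″ = 729.9 pc
5 log₁₀(d/10 pc) = 5 log₁₀(729.9) − 5 = 9.316
M = m − 5 log₁₀(d/10) = 15.9 − 9.316 = 6.584

M ≈ 6.58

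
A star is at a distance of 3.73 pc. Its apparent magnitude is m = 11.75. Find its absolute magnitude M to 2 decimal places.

M ≈ 13.89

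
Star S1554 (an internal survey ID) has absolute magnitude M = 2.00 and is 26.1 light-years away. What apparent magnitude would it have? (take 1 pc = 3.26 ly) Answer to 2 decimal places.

m ≈ 1.52

d = 26.1 ly / 3.26 = 8.006 pc
m = M + 5 log₁₀ d − 5 = 2.00 + 5·0.9034 − 5 = 1.517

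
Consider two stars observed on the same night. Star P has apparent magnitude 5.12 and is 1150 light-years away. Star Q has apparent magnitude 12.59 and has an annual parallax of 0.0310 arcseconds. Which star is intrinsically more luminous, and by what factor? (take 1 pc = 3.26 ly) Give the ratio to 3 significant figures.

Star P: d = 1150 ly / 3.26 = 352.8 pc
Star P: M = m − 5 log₁₀ d + 5 = 5.12 − 5·2.5475 + 5 = -2.617
Star Q: d = 1/p = 1/0.0310″ = 32.26 pc
Star Q: M = m − 5 log₁₀ d + 5 = 12.59 − 5·1.5086 + 5 = 10.047
ΔM = M_P − M_Q = -2.617 − (10.047) = -12.664; smaller M is more luminous → Star P.
L ratio = 10^(0.4 |ΔM|) = 10^5.066 = 116300

Star P is more luminous, by a factor of 116000.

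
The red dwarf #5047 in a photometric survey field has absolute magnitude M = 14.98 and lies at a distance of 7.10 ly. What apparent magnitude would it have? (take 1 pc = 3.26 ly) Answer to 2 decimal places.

m ≈ 11.67

d = 7.10 ly / 3.26 = 2.178 pc
m = M + 5 log₁₀ d − 5 = 14.98 + 5·0.3380 − 5 = 11.670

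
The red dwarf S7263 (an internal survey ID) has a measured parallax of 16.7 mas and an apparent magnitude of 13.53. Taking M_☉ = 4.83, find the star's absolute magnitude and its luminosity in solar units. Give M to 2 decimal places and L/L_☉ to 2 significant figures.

M ≈ 9.64; L/L_☉ ≈ 0.012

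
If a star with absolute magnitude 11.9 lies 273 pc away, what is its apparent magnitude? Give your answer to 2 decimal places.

m ≈ 19.08

m = M + 5 log₁₀ d − 5 = 11.9 + 5·2.4362 − 5 = 19.081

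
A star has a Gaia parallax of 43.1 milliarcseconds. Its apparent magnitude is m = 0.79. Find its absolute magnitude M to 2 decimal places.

M ≈ -1.04

p = 43.1 mas = 0.0431″ → d = 1/p = 23.20 pc
5 log₁₀(d/10 pc) = 5 log₁₀(23.20) − 5 = 1.828
M = m − 5 log₁₀(d/10) = 0.79 − 1.828 = -1.038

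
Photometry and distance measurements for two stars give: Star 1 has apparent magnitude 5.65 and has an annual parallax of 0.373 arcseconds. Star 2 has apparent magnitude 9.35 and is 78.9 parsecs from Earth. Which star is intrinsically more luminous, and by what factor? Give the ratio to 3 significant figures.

Star 1: d = 1/p = 1/0.373″ = 2.681 pc
Star 1: M = m − 5 log₁₀ d + 5 = 5.65 − 5·0.4283 + 5 = 8.509
Star 2: M = m − 5 log₁₀ d + 5 = 9.35 − 5·1.8971 + 5 = 4.865
ΔM = M_1 − M_2 = 8.509 − (4.865) = 3.644; smaller M is more luminous → Star 2.
L ratio = 10^(0.4 |ΔM|) = 10^1.458 = 28.68

Star 2 is more luminous, by a factor of 28.7.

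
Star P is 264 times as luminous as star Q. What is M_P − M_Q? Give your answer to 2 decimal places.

M_P − M_Q ≈ -6.05

Pogson: ΔM = −2.5 log₁₀(ratio) = −2.5 log₁₀(264) = −2.5 × 2.4216 = -6.054
Star P is brighter, so it has the smaller magnitude: the difference is negative.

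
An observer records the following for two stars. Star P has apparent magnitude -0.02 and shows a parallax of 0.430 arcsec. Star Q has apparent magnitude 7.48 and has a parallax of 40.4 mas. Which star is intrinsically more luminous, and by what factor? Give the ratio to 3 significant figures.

Star P: d = 1/p = 1/0.430″ = 2.326 pc
Star P: M = m − 5 log₁₀ d + 5 = -0.02 − 5·0.3665 + 5 = 3.147
Star Q: p = 40.4 mas = 0.0404″ → d = 1/p = 24.75 pc
Star Q: M = m − 5 log₁₀ d + 5 = 7.48 − 5·1.3936 + 5 = 5.512
ΔM = M_P − M_Q = 3.147 − (5.512) = -2.365; smaller M is more luminous → Star P.
L ratio = 10^(0.4 |ΔM|) = 10^0.946 = 8.827

Star P is more luminous, by a factor of 8.83.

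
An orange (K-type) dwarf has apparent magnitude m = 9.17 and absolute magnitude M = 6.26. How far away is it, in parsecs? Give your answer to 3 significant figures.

Distance modulus: m − M = 9.17 − (6.26) = 2.910
m − M = 5 log₁₀ d − 5
log₁₀ d = (m − M)/5 + 1 = 1.5820
d = 10^1.5820 = 38.19 pc

d ≈ 38.2 pc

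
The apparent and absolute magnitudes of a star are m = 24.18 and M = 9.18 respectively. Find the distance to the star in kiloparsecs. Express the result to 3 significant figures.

d ≈ 10.0 kpc

μ = m − M = 15.000
m − M = 5 log₁₀ d − 5
log₁₀ d = (m − M)/5 + 1 = 4.0000
d = 10^4.0000 = 10000 pc
= 10.00 kpc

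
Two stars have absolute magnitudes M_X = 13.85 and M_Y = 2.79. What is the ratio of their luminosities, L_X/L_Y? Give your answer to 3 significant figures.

L_X/L_Y ≈ 3.77×10^-5

ΔM = M_X − M_Y = 11.06
L_X/L_Y = 10^(−0.4 ΔM) = 10^-4.424 = 3.767×10^-5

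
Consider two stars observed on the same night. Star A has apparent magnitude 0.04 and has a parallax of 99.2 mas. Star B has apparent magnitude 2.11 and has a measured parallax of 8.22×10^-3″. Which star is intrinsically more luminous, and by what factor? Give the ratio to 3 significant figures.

Star A: p = 99.2 mas = 0.0992″ → d = 1/p = 10.08 pc
Star A: M = m − 5 log₁₀ d + 5 = 0.04 − 5·1.0035 + 5 = 0.023
Star B: d = 1/p = 1/8.22×10^-3″ = 121.7 pc
Star B: M = m − 5 log₁₀ d + 5 = 2.11 − 5·2.0851 + 5 = -3.316
ΔM = M_A − M_B = 0.023 − (-3.316) = 3.338; smaller M is more luminous → Star B.
L ratio = 10^(0.4 |ΔM|) = 10^1.335 = 21.64

Star B is more luminous, by a factor of 21.6.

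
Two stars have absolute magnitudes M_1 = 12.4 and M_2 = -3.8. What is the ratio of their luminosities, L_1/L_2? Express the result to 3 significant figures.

L_1/L_2 ≈ 3.31×10^-7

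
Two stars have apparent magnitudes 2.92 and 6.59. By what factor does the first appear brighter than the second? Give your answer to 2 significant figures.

29

Δm = 2.92 − (6.59) = -3.67
Flux ratio = 10^(−0.4 Δm) = 10^(−0.4 × -3.67) = 10^1.468 = 29.38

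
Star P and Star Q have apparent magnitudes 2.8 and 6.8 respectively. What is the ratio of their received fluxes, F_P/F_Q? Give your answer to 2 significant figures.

Magnitude difference = -4.0
Flux ratio = 10^(−0.4 Δm) = 10^(−0.4 × -4.0) = 10^1.600 = 39.81

F_P/F_Q ≈ 40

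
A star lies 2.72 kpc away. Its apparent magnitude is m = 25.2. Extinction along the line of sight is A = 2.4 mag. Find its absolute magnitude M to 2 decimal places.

d = 2.72 kpc = 2720 pc
5 log₁₀(d/10 pc) = 5 log₁₀(2720) − 5 = 12.173
M = m − 5 log₁₀(d/10) − A = 25.2 − 12.173 − 2.4 = 10.627

M ≈ 10.63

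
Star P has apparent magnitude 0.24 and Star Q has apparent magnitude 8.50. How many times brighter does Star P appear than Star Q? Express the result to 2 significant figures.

2000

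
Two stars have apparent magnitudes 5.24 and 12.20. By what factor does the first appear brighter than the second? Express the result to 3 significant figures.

Magnitude difference = -6.96
Flux ratio = 10^(−0.4 Δm) = 10^(−0.4 × -6.96) = 10^2.784 = 608.1

608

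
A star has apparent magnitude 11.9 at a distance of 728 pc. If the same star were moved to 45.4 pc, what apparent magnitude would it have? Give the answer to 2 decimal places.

m ≈ 5.87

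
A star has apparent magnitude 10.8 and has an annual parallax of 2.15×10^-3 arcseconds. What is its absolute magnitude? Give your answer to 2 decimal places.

M ≈ 2.46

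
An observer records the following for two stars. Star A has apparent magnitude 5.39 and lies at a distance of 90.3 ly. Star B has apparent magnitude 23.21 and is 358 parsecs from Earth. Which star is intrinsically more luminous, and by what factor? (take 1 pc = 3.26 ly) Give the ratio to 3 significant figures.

Star A: d = 90.3 ly / 3.26 = 27.70 pc
Star A: M = m − 5 log₁₀ d + 5 = 5.39 − 5·1.4425 + 5 = 3.178
Star B: M = m − 5 log₁₀ d + 5 = 23.21 − 5·2.5539 + 5 = 15.441
ΔM = M_A − M_B = 3.178 − (15.441) = -12.263; smaller M is more luminous → Star A.
L ratio = 10^(0.4 |ΔM|) = 10^4.905 = 80380

Star A is more luminous, by a factor of 80400.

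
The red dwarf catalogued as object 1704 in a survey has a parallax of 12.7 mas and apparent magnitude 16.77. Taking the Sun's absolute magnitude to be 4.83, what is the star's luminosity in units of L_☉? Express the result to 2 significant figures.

L/L_☉ ≈ 1.0×10^-3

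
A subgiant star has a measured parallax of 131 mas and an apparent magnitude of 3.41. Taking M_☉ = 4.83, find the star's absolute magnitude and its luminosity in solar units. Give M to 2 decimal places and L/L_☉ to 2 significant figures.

M ≈ 4.00; L/L_☉ ≈ 2.2

d = 1/p = 1000/131 mas = 7.634 pc
M = m − 5 log₁₀ d + 5 = 3.41 − 5·0.8827 + 5 = 3.996
M − M_☉ = 3.996 − 4.83 = -0.834
L/L_☉ = 10^(−0.4 × -0.834) = 2.155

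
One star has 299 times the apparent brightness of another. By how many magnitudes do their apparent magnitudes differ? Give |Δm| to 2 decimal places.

|Δm| ≈ 6.19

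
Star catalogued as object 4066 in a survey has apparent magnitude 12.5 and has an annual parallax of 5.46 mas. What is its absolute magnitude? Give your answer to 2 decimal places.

M ≈ 6.19

p = 5.46 mas = 5.46×10^-3″ → d = 1/p = 183.2 pc
5 log₁₀(d/10 pc) = 5 log₁₀(183.2) − 5 = 6.314
M = m − 5 log₁₀(d/10) = 12.5 − 6.314 = 6.186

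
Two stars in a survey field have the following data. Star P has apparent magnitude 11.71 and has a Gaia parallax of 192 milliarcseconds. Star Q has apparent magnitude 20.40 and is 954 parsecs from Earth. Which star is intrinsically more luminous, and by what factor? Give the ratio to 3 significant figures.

Star P: p = 192 mas = 0.192″ → d = 1/p = 5.208 pc
Star P: M = m − 5 log₁₀ d + 5 = 11.71 − 5·0.7167 + 5 = 13.127
Star Q: M = m − 5 log₁₀ d + 5 = 20.40 − 5·2.9795 + 5 = 10.502
ΔM = M_P − M_Q = 13.127 − (10.502) = 2.624; smaller M is more luminous → Star Q.
L ratio = 10^(0.4 |ΔM|) = 10^1.050 = 11.21

Star Q is more luminous, by a factor of 11.2.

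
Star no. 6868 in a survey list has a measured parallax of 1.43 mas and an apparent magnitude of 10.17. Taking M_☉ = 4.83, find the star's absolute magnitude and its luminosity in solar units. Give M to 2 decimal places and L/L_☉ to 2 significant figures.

M ≈ 0.95; L/L_☉ ≈ 36

d = 1/p = 1000/1.43 mas = 699.3 pc
M = m − 5 log₁₀ d + 5 = 10.17 − 5·2.8447 + 5 = 0.947
M − M_☉ = 0.947 − 4.83 = -3.883
L/L_☉ = 10^(−0.4 × -3.883) = 35.75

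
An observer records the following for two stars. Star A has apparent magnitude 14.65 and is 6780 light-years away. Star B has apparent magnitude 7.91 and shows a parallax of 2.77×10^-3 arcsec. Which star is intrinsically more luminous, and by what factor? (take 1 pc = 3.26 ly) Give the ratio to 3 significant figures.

Star B is more luminous, by a factor of 15.0.

Star A: d = 6780 ly / 3.26 = 2080 pc
Star A: M = m − 5 log₁₀ d + 5 = 14.65 − 5·3.3180 + 5 = 3.060
Star B: d = 1/p = 1/2.77×10^-3″ = 361.0 pc
Star B: M = m − 5 log₁₀ d + 5 = 7.91 − 5·2.5575 + 5 = 0.122
ΔM = M_A − M_B = 3.060 − (0.122) = 2.938; smaller M is more luminous → Star B.
L ratio = 10^(0.4 |ΔM|) = 10^1.175 = 14.96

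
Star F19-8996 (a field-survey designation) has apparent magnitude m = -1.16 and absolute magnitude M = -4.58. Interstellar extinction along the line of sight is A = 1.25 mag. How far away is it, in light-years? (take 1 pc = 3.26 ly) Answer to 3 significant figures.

m − M = 5 log₁₀(d/10 pc) + A  ⇒  -1.16 − (-4.58) − 1.25 = 5 log₁₀(d/10)
2.170 = 5 log₁₀(d/10)
log₁₀ d = (m − M − A)/5 + 1 = 1.4340
d = 10^1.4340 = 27.16 pc
= 88.56 ly

d ≈ 88.6 ly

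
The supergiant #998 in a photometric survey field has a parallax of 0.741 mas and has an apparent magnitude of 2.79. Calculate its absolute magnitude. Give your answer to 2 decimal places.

p = 0.741 mas = 7.41×10^-4″ → d = 1/p = 1350 pc
5 log₁₀(d/10 pc) = 5 log₁₀(1350) − 5 = 10.651
M = m − 5 log₁₀(d/10) = 2.79 − 10.651 = -7.861

M ≈ -7.86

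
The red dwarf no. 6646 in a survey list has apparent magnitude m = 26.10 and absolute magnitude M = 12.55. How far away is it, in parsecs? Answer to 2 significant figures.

d ≈ 5100 pc

Distance modulus: m − M = 26.10 − (12.55) = 13.550
m − M = 5 log₁₀ d − 5
log₁₀ d = (m − M)/5 + 1 = 3.7100
d = 10^3.7100 = 5129 pc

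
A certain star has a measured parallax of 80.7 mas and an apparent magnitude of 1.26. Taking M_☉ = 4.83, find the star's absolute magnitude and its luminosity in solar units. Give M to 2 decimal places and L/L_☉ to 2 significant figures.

M ≈ 0.79; L/L_☉ ≈ 41

d = 1/p = 1000/80.7 mas = 12.39 pc
M = m − 5 log₁₀ d + 5 = 1.26 − 5·1.0931 + 5 = 0.794
M − M_☉ = 0.794 − 4.83 = -4.036
L/L_☉ = 10^(−0.4 × -4.036) = 41.14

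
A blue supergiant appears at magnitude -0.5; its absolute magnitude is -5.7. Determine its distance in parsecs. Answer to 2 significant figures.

Distance modulus: m − M = -0.5 − (-5.7) = 5.200
m − M = 5 log₁₀ d − 5
log₁₀ d = (m − M)/5 + 1 = 2.0400
d = 10^2.0400 = 109.6 pc

d ≈ 110 pc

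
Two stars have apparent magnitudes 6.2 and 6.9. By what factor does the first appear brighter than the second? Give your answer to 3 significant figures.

1.91

Magnitude difference = -0.7
Flux ratio = 10^(−0.4 Δm) = 10^(−0.4 × -0.7) = 10^0.280 = 1.905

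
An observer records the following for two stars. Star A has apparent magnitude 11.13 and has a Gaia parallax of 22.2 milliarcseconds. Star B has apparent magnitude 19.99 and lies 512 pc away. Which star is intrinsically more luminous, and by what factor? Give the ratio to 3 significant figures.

Star A: p = 22.2 mas = 0.0222″ → d = 1/p = 45.05 pc
Star A: M = m − 5 log₁₀ d + 5 = 11.13 − 5·1.6536 + 5 = 7.862
Star B: M = m − 5 log₁₀ d + 5 = 19.99 − 5·2.7093 + 5 = 11.444
ΔM = M_A − M_B = 7.862 − (11.444) = -3.582; smaller M is more luminous → Star A.
L ratio = 10^(0.4 |ΔM|) = 10^1.433 = 27.09

Star A is more luminous, by a factor of 27.1.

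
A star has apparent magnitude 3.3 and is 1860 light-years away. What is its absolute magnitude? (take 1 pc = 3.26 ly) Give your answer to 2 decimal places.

M ≈ -5.48

d = 1860 ly / 3.26 = 570.6 pc
5 log₁₀(d/10 pc) = 5 log₁₀(570.6) − 5 = 8.781
M = m − 5 log₁₀(d/10) = 3.3 − 8.781 = -5.481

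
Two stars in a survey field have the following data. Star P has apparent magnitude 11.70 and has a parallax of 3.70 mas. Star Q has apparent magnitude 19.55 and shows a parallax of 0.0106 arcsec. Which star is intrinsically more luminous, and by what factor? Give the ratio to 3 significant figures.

Star P: p = 3.70 mas = 3.70×10^-3″ → d = 1/p = 270.3 pc
Star P: M = m − 5 log₁₀ d + 5 = 11.70 − 5·2.4318 + 5 = 4.541
Star Q: d = 1/p = 1/0.0106″ = 94.34 pc
Star Q: M = m − 5 log₁₀ d + 5 = 19.55 − 5·1.9747 + 5 = 14.677
ΔM = M_P − M_Q = 4.541 − (14.677) = -10.136; smaller M is more luminous → Star P.
L ratio = 10^(0.4 |ΔM|) = 10^4.054 = 11330

Star P is more luminous, by a factor of 11300.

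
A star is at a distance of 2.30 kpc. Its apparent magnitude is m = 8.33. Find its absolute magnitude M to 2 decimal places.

d = 2.30 kpc = 2300 pc
5 log₁₀(d/10 pc) = 5 log₁₀(2300) − 5 = 11.809
M = m − 5 log₁₀(d/10) = 8.33 − 11.809 = -3.479

M ≈ -3.48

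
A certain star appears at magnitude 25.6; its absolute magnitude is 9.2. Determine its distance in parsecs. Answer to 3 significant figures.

d ≈ 19100 pc

Distance modulus: m − M = 25.6 − (9.2) = 16.400
m − M = 5 log₁₀ d − 5
log₁₀ d = (m − M)/5 + 1 = 4.2800
d = 10^4.2800 = 19050 pc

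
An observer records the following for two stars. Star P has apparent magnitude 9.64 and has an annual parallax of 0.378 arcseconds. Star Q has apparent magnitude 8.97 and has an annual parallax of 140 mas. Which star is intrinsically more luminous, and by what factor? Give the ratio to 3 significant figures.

Star P: d = 1/p = 1/0.378″ = 2.646 pc
Star P: M = m − 5 log₁₀ d + 5 = 9.64 − 5·0.4225 + 5 = 12.527
Star Q: p = 140 mas = 0.140″ → d = 1/p = 7.143 pc
Star Q: M = m − 5 log₁₀ d + 5 = 8.97 − 5·0.8539 + 5 = 9.701
ΔM = M_P − M_Q = 12.527 − (9.701) = 2.827; smaller M is more luminous → Star Q.
L ratio = 10^(0.4 |ΔM|) = 10^1.131 = 13.51

Star Q is more luminous, by a factor of 13.5.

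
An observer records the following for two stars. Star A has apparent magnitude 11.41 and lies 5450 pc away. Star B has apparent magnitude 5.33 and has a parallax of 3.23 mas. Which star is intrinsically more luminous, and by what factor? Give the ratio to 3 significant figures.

Star A is more luminous, by a factor of 1.15.

Star A: M = m − 5 log₁₀ d + 5 = 11.41 − 5·3.7364 + 5 = -2.272
Star B: p = 3.23 mas = 3.23×10^-3″ → d = 1/p = 309.6 pc
Star B: M = m − 5 log₁₀ d + 5 = 5.33 − 5·2.4908 + 5 = -2.124
ΔM = M_A − M_B = -2.272 − (-2.124) = -0.148; smaller M is more luminous → Star A.
L ratio = 10^(0.4 |ΔM|) = 10^0.059 = 1.146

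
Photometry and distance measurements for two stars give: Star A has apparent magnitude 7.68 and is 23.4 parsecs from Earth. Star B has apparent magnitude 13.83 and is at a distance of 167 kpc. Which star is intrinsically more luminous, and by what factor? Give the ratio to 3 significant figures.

Star B is more luminous, by a factor of 177000.

Star A: M = m − 5 log₁₀ d + 5 = 7.68 − 5·1.3692 + 5 = 5.834
Star B: d = 167 kpc = 167000 pc
Star B: M = m − 5 log₁₀ d + 5 = 13.83 − 5·5.2227 + 5 = -7.284
ΔM = M_A − M_B = 5.834 − (-7.284) = 13.118; smaller M is more luminous → Star B.
L ratio = 10^(0.4 |ΔM|) = 10^5.247 = 176600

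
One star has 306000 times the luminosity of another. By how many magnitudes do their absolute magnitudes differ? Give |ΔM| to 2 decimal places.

|ΔM| ≈ 13.71

Pogson: ΔM = −2.5 log₁₀(ratio) = −2.5 log₁₀(306000) = −2.5 × 5.4857 = -13.714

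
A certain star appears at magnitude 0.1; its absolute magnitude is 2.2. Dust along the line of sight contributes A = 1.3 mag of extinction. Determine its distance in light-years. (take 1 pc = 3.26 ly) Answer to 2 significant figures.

m − M = 5 log₁₀(d/10 pc) + A  ⇒  0.1 − (2.2) − 1.3 = 5 log₁₀(d/10)
-3.400 = 5 log₁₀(d/10)
log₁₀ d = (m − M − A)/5 + 1 = 0.3200
d = 10^0.3200 = 2.089 pc
= 6.811 ly

d ≈ 6.8 ly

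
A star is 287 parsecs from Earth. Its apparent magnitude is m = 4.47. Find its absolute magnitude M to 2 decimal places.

M ≈ -2.82

5 log₁₀(d/10 pc) = 5 log₁₀(287.0) − 5 = 7.289
M = m − 5 log₁₀(d/10) = 4.47 − 7.289 = -2.819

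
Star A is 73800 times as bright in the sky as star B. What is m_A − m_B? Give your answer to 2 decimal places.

Pogson: Δm = −2.5 log₁₀(ratio) = −2.5 log₁₀(73800) = −2.5 × 4.8681 = -12.170
Star A is brighter, so it has the smaller magnitude: the difference is negative.

m_A − m_B ≈ -12.17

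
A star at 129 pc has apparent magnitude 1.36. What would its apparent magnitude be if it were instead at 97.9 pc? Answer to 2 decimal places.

Flux ∝ 1/d², so Δm = 5 log₁₀(d₂/d₁) = 5 log₁₀(97.9/129) = -0.599
m₂ = m₁ + Δm = 1.36 + (-0.599) = 0.761

m ≈ 0.76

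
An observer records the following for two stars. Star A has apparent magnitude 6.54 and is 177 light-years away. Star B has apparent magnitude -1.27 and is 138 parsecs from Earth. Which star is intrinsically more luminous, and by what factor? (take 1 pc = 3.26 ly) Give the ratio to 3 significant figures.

Star A: d = 177 ly / 3.26 = 54.29 pc
Star A: M = m − 5 log₁₀ d + 5 = 6.54 − 5·1.7348 + 5 = 2.866
Star B: M = m − 5 log₁₀ d + 5 = -1.27 − 5·2.1399 + 5 = -6.969
ΔM = M_A − M_B = 2.866 − (-6.969) = 9.836; smaller M is more luminous → Star B.
L ratio = 10^(0.4 |ΔM|) = 10^3.934 = 8595

Star B is more luminous, by a factor of 8600.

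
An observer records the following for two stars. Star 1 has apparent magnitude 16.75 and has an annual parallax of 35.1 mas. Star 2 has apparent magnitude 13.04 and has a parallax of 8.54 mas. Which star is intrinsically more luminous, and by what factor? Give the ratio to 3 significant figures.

Star 1: p = 35.1 mas = 0.0351″ → d = 1/p = 28.49 pc
Star 1: M = m − 5 log₁₀ d + 5 = 16.75 − 5·1.4547 + 5 = 14.477
Star 2: p = 8.54 mas = 8.54×10^-3″ → d = 1/p = 117.1 pc
Star 2: M = m − 5 log₁₀ d + 5 = 13.04 − 5·2.0685 + 5 = 7.697
ΔM = M_1 − M_2 = 14.477 − (7.697) = 6.779; smaller M is more luminous → Star 2.
L ratio = 10^(0.4 |ΔM|) = 10^2.712 = 514.9

Star 2 is more luminous, by a factor of 515.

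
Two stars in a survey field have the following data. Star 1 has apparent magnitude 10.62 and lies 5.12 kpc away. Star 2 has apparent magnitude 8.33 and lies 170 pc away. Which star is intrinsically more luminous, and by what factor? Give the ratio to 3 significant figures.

Star 1: d = 5.12 kpc = 5120 pc
Star 1: M = m − 5 log₁₀ d + 5 = 10.62 − 5·3.7093 + 5 = -2.926
Star 2: M = m − 5 log₁₀ d + 5 = 8.33 − 5·2.2304 + 5 = 2.178
ΔM = M_1 − M_2 = -2.926 − (2.178) = -5.104; smaller M is more luminous → Star 1.
L ratio = 10^(0.4 |ΔM|) = 10^2.042 = 110.1

Star 1 is more luminous, by a factor of 110.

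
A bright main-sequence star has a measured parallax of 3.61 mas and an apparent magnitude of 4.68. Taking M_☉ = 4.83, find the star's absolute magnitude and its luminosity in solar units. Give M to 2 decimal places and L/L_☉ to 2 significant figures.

M ≈ -2.53; L/L_☉ ≈ 880

d = 1/p = 1000/3.61 mas = 277.0 pc
M = m − 5 log₁₀ d + 5 = 4.68 − 5·2.4425 + 5 = -2.532
M − M_☉ = -2.532 − 4.83 = -7.362
L/L_☉ = 10^(−0.4 × -7.362) = 881.0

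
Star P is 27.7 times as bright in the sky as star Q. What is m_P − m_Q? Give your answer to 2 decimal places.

m_P − m_Q ≈ -3.61

Pogson: Δm = −2.5 log₁₀(ratio) = −2.5 log₁₀(27.7) = −2.5 × 1.4425 = -3.606
Star P is brighter, so it has the smaller magnitude: the difference is negative.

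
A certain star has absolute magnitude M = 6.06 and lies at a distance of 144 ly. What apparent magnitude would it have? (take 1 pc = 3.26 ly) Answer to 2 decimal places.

d = 144 ly / 3.26 = 44.17 pc
m = M + 5 log₁₀ d − 5 = 6.06 + 5·1.6451 − 5 = 9.286

m ≈ 9.29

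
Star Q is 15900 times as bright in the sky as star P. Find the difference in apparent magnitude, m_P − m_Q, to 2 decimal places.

Pogson: Δm = −2.5 log₁₀(ratio) = −2.5 log₁₀(15900) = −2.5 × 4.2014 = -10.503
Star Q is brighter so has the smaller magnitude: m_P − m_Q is positive.

m_P − m_Q ≈ 10.50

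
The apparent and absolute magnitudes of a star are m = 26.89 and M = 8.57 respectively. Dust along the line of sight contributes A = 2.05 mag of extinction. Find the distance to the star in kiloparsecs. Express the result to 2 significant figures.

m − M = 5 log₁₀(d/10 pc) + A  ⇒  26.89 − (8.57) − 2.05 = 5 log₁₀(d/10)
16.270 = 5 log₁₀(d/10)
log₁₀ d = (m − M − A)/5 + 1 = 4.2540
d = 10^4.2540 = 17950 pc
= 17.95 kpc

d ≈ 18 kpc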